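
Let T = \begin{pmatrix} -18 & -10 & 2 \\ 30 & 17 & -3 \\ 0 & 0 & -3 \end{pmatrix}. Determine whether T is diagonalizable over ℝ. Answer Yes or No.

Characteristic polynomial: p(λ) = λ^3 + 4λ^2 - 3λ - 18 = (λ - 2)(λ + 3)^2.
λ = -3 has algebraic multiplicity 2; rank(T + 3I) = 2, so geometric multiplicity = 1.
Geometric multiplicity < algebraic multiplicity, so T is not diagonalizable.

No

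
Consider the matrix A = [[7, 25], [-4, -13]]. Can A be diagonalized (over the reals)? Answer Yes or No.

Characteristic polynomial: p(r) = r^2 + 6r + 9 = (r + 3)^2.
r = -3 has algebraic multiplicity 2; rank(A + 3I) = 1, so geometric multiplicity = 1.
Geometric multiplicity < algebraic multiplicity, so A is not diagonalizable.

No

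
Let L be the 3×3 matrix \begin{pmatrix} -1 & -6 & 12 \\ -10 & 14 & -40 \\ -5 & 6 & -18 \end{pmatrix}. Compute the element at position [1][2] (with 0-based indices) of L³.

-520

Characteristic polynomial: s^3 + 5s^2 - 8s - 12 = (s - 2)(s + 1)(s + 6), so the eigenvalues are -6, -1, 2.
s=-1: eigenvector (1, -2, -1).
s=-6: eigenvector (0, 2, 1).
s=2: eigenvector (-2, 5, 2).
P = [[1, 0, -2], [-2, 2, 5], [-1, 1, 2]], D = diag(-1, -6, 2), P⁻¹ = [[1, 2, -4], [1, 0, 1], [0, 1, -2]].
L³ = P·diag(-1, -216, 8)·P⁻¹ = [[-1, -18, 36], [-430, 44, -520], [-215, 18, -252]].
The requested entry is -520.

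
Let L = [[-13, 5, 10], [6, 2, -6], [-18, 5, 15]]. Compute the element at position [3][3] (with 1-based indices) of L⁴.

Characteristic polynomial: μ^3 - 4μ^2 - 11μ + 30 = (μ - 5)(μ - 2)(μ + 3), so the eigenvalues are -3, 2, 5.
μ=-3: eigenvector (1, 0, 1).
μ=2: eigenvector (1, 1, 1).
μ=5: eigenvector (0, -2, 1).
P = [[1, 1, 0], [0, 1, -2], [1, 1, 1]], D = diag(-3, 2, 5), P⁻¹ = [[3, -1, -2], [-2, 1, 2], [-1, 0, 1]].
L⁴ = P·diag(81, 16, 625)·P⁻¹ = [[211, -65, -130], [1218, 16, -1218], [-414, -65, 495]].
The requested entry is 495.

495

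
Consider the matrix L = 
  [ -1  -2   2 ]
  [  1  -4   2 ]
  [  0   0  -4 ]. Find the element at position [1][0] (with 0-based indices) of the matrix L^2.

-5

Characteristic polynomial: μ^3 + 9μ^2 + 26μ + 24 = (μ + 2)(μ + 3)(μ + 4), so the eigenvalues are -4, -3, -2.
μ=-3: eigenvector (1, 1, 0).
μ=-2: eigenvector (-2, -1, 0).
μ=-4: eigenvector (-2, -2, 1).
P = [[1, -2, -2], [1, -1, -2], [0, 0, 1]], D = diag(-3, -2, -4), P⁻¹ = [[-1, 2, 2], [-1, 1, 0], [0, 0, 1]].
L² = P·diag(9, 4, 16)·P⁻¹ = [[-1, 10, -14], [-5, 14, -14], [0, 0, 16]].
The requested entry is -5.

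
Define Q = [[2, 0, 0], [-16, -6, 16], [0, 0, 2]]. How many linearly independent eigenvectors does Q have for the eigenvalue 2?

2

Q − 2I = [[0, 0, 0], [-16, -8, 16], [0, 0, 0]].
This matrix has rank 1, so its null space has dimension 3 − 1 = 2.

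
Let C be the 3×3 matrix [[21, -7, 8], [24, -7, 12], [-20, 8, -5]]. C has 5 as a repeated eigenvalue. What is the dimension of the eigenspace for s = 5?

C − 5I = [[16, -7, 8], [24, -12, 12], [-20, 8, -10]].
This matrix has rank 2, so its null space has dimension 3 − 2 = 1.

1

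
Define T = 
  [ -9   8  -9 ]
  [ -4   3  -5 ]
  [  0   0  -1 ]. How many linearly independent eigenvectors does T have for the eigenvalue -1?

1

T + 1I = [[-8, 8, -9], [-4, 4, -5], [0, 0, 0]].
This matrix has rank 2, so its null space has dimension 3 − 2 = 1.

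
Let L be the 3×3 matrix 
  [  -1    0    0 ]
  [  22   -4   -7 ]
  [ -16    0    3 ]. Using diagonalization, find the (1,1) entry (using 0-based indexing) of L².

16

Characteristic polynomial: λ^3 + 2λ^2 - 11λ - 12 = (λ - 3)(λ + 1)(λ + 4), so the eigenvalues are -4, -1, 3.
λ=3: eigenvector (0, -1, 1).
λ=-4: eigenvector (0, 1, 0).
λ=-1: eigenvector (1, -2, 4).
P = [[0, 0, 1], [-1, 1, -2], [1, 0, 4]], D = diag(3, -4, -1), P⁻¹ = [[-4, 0, 1], [-2, 1, 1], [1, 0, 0]].
L² = P·diag(9, 16, 1)·P⁻¹ = [[1, 0, 0], [2, 16, 7], [-32, 0, 9]].
The requested entry is 16.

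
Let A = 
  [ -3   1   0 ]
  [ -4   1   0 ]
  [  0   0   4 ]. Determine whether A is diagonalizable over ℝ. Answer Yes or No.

Characteristic polynomial: p(s) = s^3 - 2s^2 - 7s - 4 = (s - 4)(s + 1)^2.
s = -1 has algebraic multiplicity 2; rank(A + 1I) = 2, so geometric multiplicity = 1.
Geometric multiplicity < algebraic multiplicity, so A is not diagonalizable.

No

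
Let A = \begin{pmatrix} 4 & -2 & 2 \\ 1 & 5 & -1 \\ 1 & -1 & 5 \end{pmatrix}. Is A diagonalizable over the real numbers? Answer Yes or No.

Characteristic polynomial: p(μ) = μ^3 - 14μ^2 + 64μ - 96 = (μ - 6)(μ - 4)^2.
μ = 4 has algebraic multiplicity 2; rank(A − 4I) = 2, so geometric multiplicity = 1.
Geometric multiplicity < algebraic multiplicity, so A is not diagonalizable.

No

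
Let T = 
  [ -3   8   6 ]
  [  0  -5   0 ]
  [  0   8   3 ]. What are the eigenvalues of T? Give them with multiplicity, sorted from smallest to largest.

Characteristic polynomial: p(μ) = μ^3 + 5μ^2 - 9μ - 45 = (μ - 3)(μ + 3)(μ + 5).
Roots (with multiplicity): -5, -3, 3.

-5, -3, 3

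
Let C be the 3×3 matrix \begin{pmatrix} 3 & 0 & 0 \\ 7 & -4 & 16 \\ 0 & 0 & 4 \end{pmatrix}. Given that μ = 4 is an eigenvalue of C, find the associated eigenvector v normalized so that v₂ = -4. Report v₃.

-2

C − 4I = [[-1, 0, 0], [7, -8, 16], [0, 0, 0]].
Solving (C − 4I)v = 0 gives the eigenspace spanned by (0, -4, -2).
With v₂ = -4, v = (0, -4, -2), so v₃ = -2.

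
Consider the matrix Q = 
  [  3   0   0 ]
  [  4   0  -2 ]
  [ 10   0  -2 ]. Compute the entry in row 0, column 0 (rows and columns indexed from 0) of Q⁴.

81

Characteristic polynomial: λ^3 - λ^2 - 6λ = λ(λ - 3)(λ + 2), so the eigenvalues are -2, 0, 3.
λ=3: eigenvector (1, 0, 2).
λ=0: eigenvector (0, -1, 0).
λ=-2: eigenvector (0, 1, 1).
P = [[1, 0, 0], [0, -1, 1], [2, 0, 1]], D = diag(3, 0, -2), P⁻¹ = [[1, 0, 0], [-2, -1, 1], [-2, 0, 1]].
Q⁴ = P·diag(81, 0, 16)·P⁻¹ = [[81, 0, 0], [-32, 0, 16], [130, 0, 16]].
The requested entry is 81.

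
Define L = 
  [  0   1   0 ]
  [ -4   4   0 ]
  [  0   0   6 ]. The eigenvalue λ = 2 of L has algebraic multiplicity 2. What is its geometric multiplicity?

1

L − 2I = [[-2, 1, 0], [-4, 2, 0], [0, 0, 4]].
This matrix has rank 2, so its null space has dimension 3 − 2 = 1.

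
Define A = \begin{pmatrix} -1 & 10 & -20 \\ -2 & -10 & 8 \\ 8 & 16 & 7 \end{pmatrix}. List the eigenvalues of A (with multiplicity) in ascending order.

-6, -1, 3

Characteristic polynomial: p(r) = r^3 + 4r^2 - 15r - 18 = (r - 3)(r + 1)(r + 6).
Roots (with multiplicity): -6, -1, 3.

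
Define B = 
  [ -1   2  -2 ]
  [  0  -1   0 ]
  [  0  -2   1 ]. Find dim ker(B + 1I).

B + 1I = [[0, 2, -2], [0, 0, 0], [0, -2, 2]].
This matrix has rank 1, so its null space has dimension 3 − 1 = 2.

2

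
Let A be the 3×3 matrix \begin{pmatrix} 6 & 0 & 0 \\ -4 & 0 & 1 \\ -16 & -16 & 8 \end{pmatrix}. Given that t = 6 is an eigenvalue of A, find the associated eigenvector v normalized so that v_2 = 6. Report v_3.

A − 6I = [[0, 0, 0], [-4, -6, 1], [-16, -16, 2]].
Solving (A − 6I)v = 0 gives the eigenspace spanned by (-3, 6, 24).
With v_2 = 6, v = (-3, 6, 24), so v_3 = 24.

24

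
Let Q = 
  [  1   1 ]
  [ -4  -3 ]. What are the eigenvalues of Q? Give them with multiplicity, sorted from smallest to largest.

-1, -1

Characteristic polynomial: p(μ) = μ^2 + 2μ + 1 = (μ + 1)^2.
Roots (with multiplicity): -1, -1.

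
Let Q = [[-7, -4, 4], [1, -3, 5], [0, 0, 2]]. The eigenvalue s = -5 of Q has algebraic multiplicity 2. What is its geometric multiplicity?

Q + 5I = [[-2, -4, 4], [1, 2, 5], [0, 0, 7]].
This matrix has rank 2, so its null space has dimension 3 − 2 = 1.

1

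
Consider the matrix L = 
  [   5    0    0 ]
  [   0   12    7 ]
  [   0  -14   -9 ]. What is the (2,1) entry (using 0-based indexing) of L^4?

-1218

Characteristic polynomial: t^3 - 8t^2 + 5t + 50 = (t - 5)^2(t + 2), so the eigenvalues are -2, 5, 5.
t=-2: eigenvector (0, -1, 2).
t=5: eigenvector (0, 1, -1).
t=5: eigenvector (1, -2, 2).
P = [[0, 0, 1], [-1, 1, -2], [2, -1, 2]], D = diag(-2, 5, 5), P⁻¹ = [[0, 1, 1], [2, 2, 1], [1, 0, 0]].
L⁴ = P·diag(16, 625, 625)·P⁻¹ = [[625, 0, 0], [0, 1234, 609], [0, -1218, -593]].
The requested entry is -1218.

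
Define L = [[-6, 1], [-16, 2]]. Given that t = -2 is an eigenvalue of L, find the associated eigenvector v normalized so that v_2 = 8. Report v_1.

2

L + 2I = [[-4, 1], [-16, 4]].
Solving (L + 2I)v = 0 gives the eigenspace spanned by (2, 8).
With v_2 = 8, v = (2, 8), so v_1 = 2.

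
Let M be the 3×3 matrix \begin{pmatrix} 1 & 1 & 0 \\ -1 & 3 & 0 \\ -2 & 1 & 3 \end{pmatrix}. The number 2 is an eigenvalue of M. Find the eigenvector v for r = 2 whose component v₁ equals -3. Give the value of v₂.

-3

M − 2I = [[-1, 1, 0], [-1, 1, 0], [-2, 1, 1]].
Solving (M − 2I)v = 0 gives the eigenspace spanned by (-3, -3, -3).
With v₁ = -3, v = (-3, -3, -3), so v₂ = -3.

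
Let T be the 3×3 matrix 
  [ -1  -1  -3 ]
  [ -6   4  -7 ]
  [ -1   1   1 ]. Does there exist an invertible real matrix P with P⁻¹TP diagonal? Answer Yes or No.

No

Characteristic polynomial: p(μ) = μ^3 - 4μ^2 - 3μ + 18 = (μ - 3)^2(μ + 2).
μ = 3 has algebraic multiplicity 2; rank(T − 3I) = 2, so geometric multiplicity = 1.
Geometric multiplicity < algebraic multiplicity, so T is not diagonalizable.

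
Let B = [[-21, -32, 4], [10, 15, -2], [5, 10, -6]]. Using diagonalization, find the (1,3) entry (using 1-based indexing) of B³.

364

Characteristic polynomial: r^3 + 12r^2 + 41r + 30 = (r + 1)(r + 5)(r + 6), so the eigenvalues are -6, -5, -1.
r=-1: eigenvector (-3, 2, 1).
r=-5: eigenvector (-2, 1, 0).
r=-6: eigenvector (-4, 2, 1).
P = [[-3, -2, -4], [2, 1, 2], [1, 0, 1]], D = diag(-1, -5, -6), P⁻¹ = [[1, 2, 0], [0, 1, -2], [-1, -2, 1]].
B³ = P·diag(-1, -125, -216)·P⁻¹ = [[-861, -1472, 364], [430, 735, -182], [215, 430, -216]].
The requested entry is 364.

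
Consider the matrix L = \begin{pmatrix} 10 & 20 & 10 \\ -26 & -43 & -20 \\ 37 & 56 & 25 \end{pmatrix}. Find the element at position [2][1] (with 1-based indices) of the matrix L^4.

Characteristic polynomial: t^3 + 8t^2 + 15t = t(t + 3)(t + 5), so the eigenvalues are -5, -3, 0.
t=-5: eigenvector (-2, 4, -5).
t=-3: eigenvector (0, 1, -2).
t=0: eigenvector (1, -2, 3).
P = [[-2, 0, 1], [4, 1, -2], [-5, -2, 3]], D = diag(-5, -3, 0), P⁻¹ = [[1, 2, 1], [2, 1, 0], [3, 4, 2]].
L⁴ = P·diag(625, 81, 0)·P⁻¹ = [[-1250, -2500, -1250], [2662, 5081, 2500], [-3449, -6412, -3125]].
The requested entry is 2662.

2662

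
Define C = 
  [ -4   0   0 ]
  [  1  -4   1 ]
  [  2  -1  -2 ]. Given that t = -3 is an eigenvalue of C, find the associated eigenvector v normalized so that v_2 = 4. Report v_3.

4

C + 3I = [[-1, 0, 0], [1, -1, 1], [2, -1, 1]].
Solving (C + 3I)v = 0 gives the eigenspace spanned by (0, 4, 4).
With v_2 = 4, v = (0, 4, 4), so v_3 = 4.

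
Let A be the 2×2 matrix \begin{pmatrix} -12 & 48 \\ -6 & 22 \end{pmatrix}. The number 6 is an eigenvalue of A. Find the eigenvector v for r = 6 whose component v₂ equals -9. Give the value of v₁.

A − 6I = [[-18, 48], [-6, 16]].
Solving (A − 6I)v = 0 gives the eigenspace spanned by (-24, -9).
With v₂ = -9, v = (-24, -9), so v₁ = -24.

-24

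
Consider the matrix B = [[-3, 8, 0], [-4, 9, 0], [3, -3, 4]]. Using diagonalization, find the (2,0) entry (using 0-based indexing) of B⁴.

255

Characteristic polynomial: λ^3 - 10λ^2 + 29λ - 20 = (λ - 5)(λ - 4)(λ - 1), so the eigenvalues are 1, 4, 5.
λ=4: eigenvector (0, 0, 1).
λ=1: eigenvector (2, 1, -1).
λ=5: eigenvector (-1, -1, 0).
P = [[0, 2, -1], [0, 1, -1], [1, -1, 0]], D = diag(4, 1, 5), P⁻¹ = [[1, -1, 1], [1, -1, 0], [1, -2, 0]].
B⁴ = P·diag(256, 1, 625)·P⁻¹ = [[-623, 1248, 0], [-624, 1249, 0], [255, -255, 256]].
The requested entry is 255.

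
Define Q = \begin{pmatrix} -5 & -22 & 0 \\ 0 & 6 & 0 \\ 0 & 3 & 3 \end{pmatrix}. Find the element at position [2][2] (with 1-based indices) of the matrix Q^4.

1296

Characteristic polynomial: s^3 - 4s^2 - 27s + 90 = (s - 6)(s - 3)(s + 5), so the eigenvalues are -5, 3, 6.
s=-5: eigenvector (1, 0, 0).
s=3: eigenvector (0, 0, 1).
s=6: eigenvector (-2, 1, 1).
P = [[1, 0, -2], [0, 0, 1], [0, 1, 1]], D = diag(-5, 3, 6), P⁻¹ = [[1, 2, 0], [0, -1, 1], [0, 1, 0]].
Q⁴ = P·diag(625, 81, 1296)·P⁻¹ = [[625, -1342, 0], [0, 1296, 0], [0, 1215, 81]].
The requested entry is 1296.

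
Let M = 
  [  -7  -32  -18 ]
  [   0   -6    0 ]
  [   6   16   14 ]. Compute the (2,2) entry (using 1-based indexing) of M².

36

Characteristic polynomial: λ^3 - λ^2 - 32λ + 60 = (λ - 5)(λ - 2)(λ + 6), so the eigenvalues are -6, 2, 5.
λ=-6: eigenvector (4, 1, -2).
λ=5: eigenvector (-3, 0, 2).
λ=2: eigenvector (-2, 0, 1).
P = [[4, -3, -2], [1, 0, 0], [-2, 2, 1]], D = diag(-6, 5, 2), P⁻¹ = [[0, 1, 0], [1, 0, 2], [-2, 2, -3]].
M² = P·diag(36, 25, 4)·P⁻¹ = [[-59, 128, -126], [0, 36, 0], [42, -64, 88]].
The requested entry is 36.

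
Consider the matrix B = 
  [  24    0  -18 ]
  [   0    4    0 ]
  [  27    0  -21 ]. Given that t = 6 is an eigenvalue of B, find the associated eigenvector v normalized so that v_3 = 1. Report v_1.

B − 6I = [[18, 0, -18], [0, -2, 0], [27, 0, -27]].
Solving (B − 6I)v = 0 gives the eigenspace spanned by (1, 0, 1).
With v_3 = 1, v = (1, 0, 1), so v_1 = 1.

1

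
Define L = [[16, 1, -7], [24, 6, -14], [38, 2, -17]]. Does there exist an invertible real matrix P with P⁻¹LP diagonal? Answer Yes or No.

No

Characteristic polynomial: p(r) = r^3 - 5r^2 - 8r + 48 = (r - 4)^2(r + 3).
r = 4 has algebraic multiplicity 2; rank(L − 4I) = 2, so geometric multiplicity = 1.
Geometric multiplicity < algebraic multiplicity, so L is not diagonalizable.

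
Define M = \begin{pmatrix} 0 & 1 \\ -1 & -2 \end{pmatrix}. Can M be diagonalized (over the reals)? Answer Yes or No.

Characteristic polynomial: p(μ) = μ^2 + 2μ + 1 = (μ + 1)^2.
μ = -1 has algebraic multiplicity 2; rank(M + 1I) = 1, so geometric multiplicity = 1.
Geometric multiplicity < algebraic multiplicity, so M is not diagonalizable.

No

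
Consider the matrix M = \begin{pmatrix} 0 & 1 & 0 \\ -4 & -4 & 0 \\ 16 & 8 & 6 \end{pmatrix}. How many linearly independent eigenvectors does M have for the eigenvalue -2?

1

M + 2I = [[2, 1, 0], [-4, -2, 0], [16, 8, 8]].
This matrix has rank 2, so its null space has dimension 3 − 2 = 1.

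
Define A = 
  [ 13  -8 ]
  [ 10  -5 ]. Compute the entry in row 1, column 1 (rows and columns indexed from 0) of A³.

Characteristic polynomial: s^2 - 8s + 15 = (s - 5)(s - 3), so the eigenvalues are 3, 5.
s=3: eigenvector (-4, -5).
s=5: eigenvector (1, 1).
P = [[-4, 1], [-5, 1]], D = diag(3, 5), P⁻¹ = [[1, -1], [5, -4]].
A³ = P·diag(27, 125)·P⁻¹ = [[517, -392], [490, -365]].
The requested entry is -365.

-365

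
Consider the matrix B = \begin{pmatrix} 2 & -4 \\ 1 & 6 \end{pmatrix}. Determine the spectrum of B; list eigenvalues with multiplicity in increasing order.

4, 4

Characteristic polynomial: p(r) = r^2 - 8r + 16 = (r - 4)^2.
Roots (with multiplicity): 4, 4.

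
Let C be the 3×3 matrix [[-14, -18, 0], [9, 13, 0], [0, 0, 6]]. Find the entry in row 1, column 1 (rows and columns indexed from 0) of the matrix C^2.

Characteristic polynomial: s^3 - 5s^2 - 26s + 120 = (s - 6)(s - 4)(s + 5), so the eigenvalues are -5, 4, 6.
s=4: eigenvector (-1, 1, 0).
s=-5: eigenvector (-2, 1, 0).
s=6: eigenvector (0, 0, 1).
P = [[-1, -2, 0], [1, 1, 0], [0, 0, 1]], D = diag(4, -5, 6), P⁻¹ = [[1, 2, 0], [-1, -1, 0], [0, 0, 1]].
C² = P·diag(16, 25, 36)·P⁻¹ = [[34, 18, 0], [-9, 7, 0], [0, 0, 36]].
The requested entry is 7.

7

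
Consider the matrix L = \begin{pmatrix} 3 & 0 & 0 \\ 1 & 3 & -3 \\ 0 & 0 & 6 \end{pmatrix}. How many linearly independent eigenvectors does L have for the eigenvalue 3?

L − 3I = [[0, 0, 0], [1, 0, -3], [0, 0, 3]].
This matrix has rank 2, so its null space has dimension 3 − 2 = 1.

1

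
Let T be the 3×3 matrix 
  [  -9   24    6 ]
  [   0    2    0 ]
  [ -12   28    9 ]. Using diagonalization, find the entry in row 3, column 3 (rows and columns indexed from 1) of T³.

Characteristic polynomial: r^3 - 2r^2 - 9r + 18 = (r - 3)(r - 2)(r + 3), so the eigenvalues are -3, 2, 3.
r=3: eigenvector (1, 0, 2).
r=2: eigenvector (0, 1, -4).
r=-3: eigenvector (-1, 0, -1).
P = [[1, 0, -1], [0, 1, 0], [2, -4, -1]], D = diag(3, 2, -3), P⁻¹ = [[-1, 4, 1], [0, 1, 0], [-2, 4, 1]].
T³ = P·diag(27, 8, -27)·P⁻¹ = [[-81, 216, 54], [0, 8, 0], [-108, 292, 81]].
The requested entry is 81.

81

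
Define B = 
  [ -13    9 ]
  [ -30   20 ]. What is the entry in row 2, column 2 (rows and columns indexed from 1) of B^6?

93430

Characteristic polynomial: t^2 - 7t + 10 = (t - 5)(t - 2), so the eigenvalues are 2, 5.
t=2: eigenvector (-3, -5).
t=5: eigenvector (1, 2).
P = [[-3, 1], [-5, 2]], D = diag(2, 5), P⁻¹ = [[-2, 1], [-5, 3]].
B⁶ = P·diag(64, 15625)·P⁻¹ = [[-77741, 46683], [-155610, 93430]].
The requested entry is 93430.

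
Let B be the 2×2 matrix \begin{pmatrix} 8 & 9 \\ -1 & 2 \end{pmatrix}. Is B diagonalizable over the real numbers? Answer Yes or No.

Characteristic polynomial: p(λ) = λ^2 - 10λ + 25 = (λ - 5)^2.
λ = 5 has algebraic multiplicity 2; rank(B − 5I) = 1, so geometric multiplicity = 1.
Geometric multiplicity < algebraic multiplicity, so B is not diagonalizable.

No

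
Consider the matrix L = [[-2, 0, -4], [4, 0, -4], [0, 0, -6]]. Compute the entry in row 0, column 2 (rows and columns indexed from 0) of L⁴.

Characteristic polynomial: t^3 + 8t^2 + 12t = t(t + 2)(t + 6), so the eigenvalues are -6, -2, 0.
t=-2: eigenvector (1, -2, 0).
t=0: eigenvector (0, 1, 0).
t=-6: eigenvector (1, 0, 1).
P = [[1, 0, 1], [-2, 1, 0], [0, 0, 1]], D = diag(-2, 0, -6), P⁻¹ = [[1, 0, -1], [2, 1, -2], [0, 0, 1]].
L⁴ = P·diag(16, 0, 1296)·P⁻¹ = [[16, 0, 1280], [-32, 0, 32], [0, 0, 1296]].
The requested entry is 1280.

1280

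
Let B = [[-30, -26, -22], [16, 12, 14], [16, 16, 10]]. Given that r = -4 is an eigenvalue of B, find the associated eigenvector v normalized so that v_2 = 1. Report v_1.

B + 4I = [[-26, -26, -22], [16, 16, 14], [16, 16, 14]].
Solving (B + 4I)v = 0 gives the eigenspace spanned by (-1, 1, 0).
With v_2 = 1, v = (-1, 1, 0), so v_1 = -1.

-1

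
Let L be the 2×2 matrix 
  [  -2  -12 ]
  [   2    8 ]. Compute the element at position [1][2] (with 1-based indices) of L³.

Characteristic polynomial: s^2 - 6s + 8 = (s - 4)(s - 2), so the eigenvalues are 2, 4.
s=4: eigenvector (-2, 1).
s=2: eigenvector (-3, 1).
P = [[-2, -3], [1, 1]], D = diag(4, 2), P⁻¹ = [[1, 3], [-1, -2]].
L³ = P·diag(64, 8)·P⁻¹ = [[-104, -336], [56, 176]].
The requested entry is -336.

-336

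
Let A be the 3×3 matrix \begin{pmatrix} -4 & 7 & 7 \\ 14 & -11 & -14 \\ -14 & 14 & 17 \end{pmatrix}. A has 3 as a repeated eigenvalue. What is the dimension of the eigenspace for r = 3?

A − 3I = [[-7, 7, 7], [14, -14, -14], [-14, 14, 14]].
This matrix has rank 1, so its null space has dimension 3 − 1 = 2.

2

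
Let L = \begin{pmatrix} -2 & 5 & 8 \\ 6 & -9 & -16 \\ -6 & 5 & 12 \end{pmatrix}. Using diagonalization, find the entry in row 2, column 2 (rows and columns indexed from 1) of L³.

-129

Characteristic polynomial: s^3 - s^2 - 16s + 16 = (s - 4)(s - 1)(s + 4), so the eigenvalues are -4, 1, 4.
s=4: eigenvector (-1, 2, -2).
s=1: eigenvector (-1, 1, -1).
s=-4: eigenvector (-1, 2, -1).
P = [[-1, -1, -1], [2, 1, 2], [-2, -1, -1]], D = diag(4, 1, -4), P⁻¹ = [[1, 0, -1], [-2, -1, 0], [0, 1, 1]].
L³ = P·diag(64, 1, -64)·P⁻¹ = [[-62, 65, 128], [126, -129, -256], [-126, 65, 192]].
The requested entry is -129.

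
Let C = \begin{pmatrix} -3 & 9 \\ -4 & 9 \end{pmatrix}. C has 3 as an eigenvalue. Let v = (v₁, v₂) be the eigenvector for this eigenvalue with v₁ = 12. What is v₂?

8

C − 3I = [[-6, 9], [-4, 6]].
Solving (C − 3I)v = 0 gives the eigenspace spanned by (12, 8).
With v₁ = 12, v = (12, 8), so v₂ = 8.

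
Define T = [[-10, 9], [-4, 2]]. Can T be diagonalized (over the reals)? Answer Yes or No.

No

Characteristic polynomial: p(λ) = λ^2 + 8λ + 16 = (λ + 4)^2.
λ = -4 has algebraic multiplicity 2; rank(T + 4I) = 1, so geometric multiplicity = 1.
Geometric multiplicity < algebraic multiplicity, so T is not diagonalizable.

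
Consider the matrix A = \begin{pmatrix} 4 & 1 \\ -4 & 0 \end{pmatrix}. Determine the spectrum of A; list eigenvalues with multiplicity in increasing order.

2, 2

Characteristic polynomial: p(μ) = μ^2 - 4μ + 4 = (μ - 2)^2.
Roots (with multiplicity): 2, 2.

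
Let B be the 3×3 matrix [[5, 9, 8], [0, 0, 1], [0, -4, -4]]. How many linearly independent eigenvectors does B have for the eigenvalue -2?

B + 2I = [[7, 9, 8], [0, 2, 1], [0, -4, -2]].
This matrix has rank 2, so its null space has dimension 3 − 2 = 1.

1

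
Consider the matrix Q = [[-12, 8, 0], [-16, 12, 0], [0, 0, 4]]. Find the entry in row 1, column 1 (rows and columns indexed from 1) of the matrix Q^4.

Characteristic polynomial: λ^3 - 4λ^2 - 16λ + 64 = (λ - 4)^2(λ + 4), so the eigenvalues are -4, 4, 4.
λ=4: eigenvector (-1, -2, 1).
λ=-4: eigenvector (-1, -1, 0).
λ=4: eigenvector (1, 2, 0).
P = [[-1, -1, 1], [-2, -1, 2], [1, 0, 0]], D = diag(4, -4, 4), P⁻¹ = [[0, 0, 1], [-2, 1, 0], [-1, 1, 1]].
Q⁴ = P·diag(256, 256, 256)·P⁻¹ = [[256, 0, 0], [0, 256, 0], [0, 0, 256]].
The requested entry is 256.

256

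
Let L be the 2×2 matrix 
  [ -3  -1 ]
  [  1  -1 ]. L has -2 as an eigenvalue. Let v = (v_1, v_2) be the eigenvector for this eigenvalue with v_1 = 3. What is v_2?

L + 2I = [[-1, -1], [1, 1]].
Solving (L + 2I)v = 0 gives the eigenspace spanned by (3, -3).
With v_1 = 3, v = (3, -3), so v_2 = -3.

-3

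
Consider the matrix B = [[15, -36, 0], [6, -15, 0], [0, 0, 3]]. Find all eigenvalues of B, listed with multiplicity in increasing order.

-3, 3, 3

Characteristic polynomial: p(r) = r^3 - 3r^2 - 9r + 27 = (r - 3)^2(r + 3).
Roots (with multiplicity): -3, 3, 3.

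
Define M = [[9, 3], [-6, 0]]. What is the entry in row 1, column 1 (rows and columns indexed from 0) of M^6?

-45198

Characteristic polynomial: s^2 - 9s + 18 = (s - 6)(s - 3), so the eigenvalues are 3, 6.
s=6: eigenvector (-1, 1).
s=3: eigenvector (-1, 2).
P = [[-1, -1], [1, 2]], D = diag(6, 3), P⁻¹ = [[-2, -1], [1, 1]].
M⁶ = P·diag(46656, 729)·P⁻¹ = [[92583, 45927], [-91854, -45198]].
The requested entry is -45198.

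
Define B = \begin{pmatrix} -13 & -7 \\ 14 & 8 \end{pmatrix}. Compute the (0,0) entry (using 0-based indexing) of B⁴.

2591

Characteristic polynomial: μ^2 + 5μ - 6 = (μ - 1)(μ + 6), so the eigenvalues are -6, 1.
μ=-6: eigenvector (-1, 1).
μ=1: eigenvector (-1, 2).
P = [[-1, -1], [1, 2]], D = diag(-6, 1), P⁻¹ = [[-2, -1], [1, 1]].
B⁴ = P·diag(1296, 1)·P⁻¹ = [[2591, 1295], [-2590, -1294]].
The requested entry is 2591.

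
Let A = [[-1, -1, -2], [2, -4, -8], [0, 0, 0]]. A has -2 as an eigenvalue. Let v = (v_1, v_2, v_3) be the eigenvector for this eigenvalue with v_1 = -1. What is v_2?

-1

A + 2I = [[1, -1, -2], [2, -2, -8], [0, 0, 2]].
Solving (A + 2I)v = 0 gives the eigenspace spanned by (-1, -1, 0).
With v_1 = -1, v = (-1, -1, 0), so v_2 = -1.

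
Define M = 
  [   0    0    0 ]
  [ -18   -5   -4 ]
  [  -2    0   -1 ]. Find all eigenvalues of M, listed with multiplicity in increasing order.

Characteristic polynomial: p(λ) = λ^3 + 6λ^2 + 5λ = λ(λ + 1)(λ + 5).
Roots (with multiplicity): -5, -1, 0.

-5, -1, 0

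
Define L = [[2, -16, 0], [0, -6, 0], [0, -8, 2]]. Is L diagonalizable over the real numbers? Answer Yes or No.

Yes

Characteristic polynomial: p(μ) = μ^3 + 2μ^2 - 20μ + 24 = (μ - 2)^2(μ + 6).
μ = 2 has algebraic multiplicity 2; rank(L − 2I) = 1, so geometric multiplicity = 2.
Every eigenvalue has geometric = algebraic multiplicity, so L is diagonalizable.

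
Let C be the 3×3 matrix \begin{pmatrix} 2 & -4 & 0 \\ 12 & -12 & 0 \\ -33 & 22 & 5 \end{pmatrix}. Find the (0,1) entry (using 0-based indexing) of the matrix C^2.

40

Characteristic polynomial: s^3 + 5s^2 - 26s - 120 = (s - 5)(s + 4)(s + 6), so the eigenvalues are -6, -4, 5.
s=-6: eigenvector (1, 2, -1).
s=-4: eigenvector (-2, -3, 0).
s=5: eigenvector (0, 0, 1).
P = [[1, -2, 0], [2, -3, 0], [-1, 0, 1]], D = diag(-6, -4, 5), P⁻¹ = [[-3, 2, 0], [-2, 1, 0], [-3, 2, 1]].
C² = P·diag(36, 16, 25)·P⁻¹ = [[-44, 40, 0], [-120, 96, 0], [33, -22, 25]].
The requested entry is 40.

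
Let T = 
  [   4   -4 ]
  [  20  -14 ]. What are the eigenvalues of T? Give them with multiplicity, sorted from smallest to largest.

-6, -4

Characteristic polynomial: p(s) = s^2 + 10s + 24 = (s + 4)(s + 6).
Roots (with multiplicity): -6, -4.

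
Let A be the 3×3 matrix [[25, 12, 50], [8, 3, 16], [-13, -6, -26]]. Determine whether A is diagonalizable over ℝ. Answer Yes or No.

Characteristic polynomial: p(λ) = λ^3 - 2λ^2 - 3λ = λ(λ - 3)(λ + 1).
All 3 eigenvalues are distinct, so A is diagonalizable.

Yes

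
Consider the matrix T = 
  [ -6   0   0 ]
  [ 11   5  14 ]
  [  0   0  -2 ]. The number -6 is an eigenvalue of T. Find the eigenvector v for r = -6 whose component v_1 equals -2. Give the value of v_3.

T + 6I = [[0, 0, 0], [11, 11, 14], [0, 0, 4]].
Solving (T + 6I)v = 0 gives the eigenspace spanned by (-2, 2, 0).
With v_1 = -2, v = (-2, 2, 0), so v_3 = 0.

0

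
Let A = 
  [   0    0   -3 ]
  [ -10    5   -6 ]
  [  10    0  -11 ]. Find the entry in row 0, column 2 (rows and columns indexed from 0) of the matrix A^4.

Characteristic polynomial: t^3 + 6t^2 - 25t - 150 = (t - 5)(t + 5)(t + 6), so the eigenvalues are -6, -5, 5.
t=-6: eigenvector (1, 2, 2).
t=5: eigenvector (0, 1, 0).
t=-5: eigenvector (-3, -6, -5).
P = [[1, 0, -3], [2, 1, -6], [2, 0, -5]], D = diag(-6, 5, -5), P⁻¹ = [[-5, 0, 3], [-2, 1, 0], [-2, 0, 1]].
A⁴ = P·diag(1296, 625, 625)·P⁻¹ = [[-2730, 0, 2013], [-6710, 625, 4026], [-6710, 0, 4651]].
The requested entry is 2013.

2013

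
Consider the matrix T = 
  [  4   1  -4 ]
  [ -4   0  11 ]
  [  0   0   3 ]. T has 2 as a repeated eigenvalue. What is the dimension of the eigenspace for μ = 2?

T − 2I = [[2, 1, -4], [-4, -2, 11], [0, 0, 1]].
This matrix has rank 2, so its null space has dimension 3 − 2 = 1.

1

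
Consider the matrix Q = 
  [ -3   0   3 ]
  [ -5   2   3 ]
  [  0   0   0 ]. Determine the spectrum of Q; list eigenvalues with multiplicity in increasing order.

Characteristic polynomial: p(λ) = λ^3 + λ^2 - 6λ = λ(λ - 2)(λ + 3).
Roots (with multiplicity): -3, 0, 2.

-3, 0, 2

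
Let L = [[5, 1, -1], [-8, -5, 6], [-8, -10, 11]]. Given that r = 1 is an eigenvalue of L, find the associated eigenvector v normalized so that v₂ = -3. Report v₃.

L − 1I = [[4, 1, -1], [-8, -6, 6], [-8, -10, 10]].
Solving (L − 1I)v = 0 gives the eigenspace spanned by (0, -3, -3).
With v₂ = -3, v = (0, -3, -3), so v₃ = -3.

-3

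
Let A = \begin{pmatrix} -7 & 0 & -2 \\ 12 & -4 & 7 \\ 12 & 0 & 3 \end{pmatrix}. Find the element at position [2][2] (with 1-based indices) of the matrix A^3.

-64

Characteristic polynomial: λ^3 + 8λ^2 + 19λ + 12 = (λ + 1)(λ + 3)(λ + 4), so the eigenvalues are -4, -3, -1.
λ=-1: eigenvector (-1, 3, 3).
λ=-4: eigenvector (0, 1, 0).
λ=-3: eigenvector (1, -2, -2).
P = [[-1, 0, 1], [3, 1, -2], [3, 0, -2]], D = diag(-1, -4, -3), P⁻¹ = [[2, 0, 1], [0, 1, -1], [3, 0, 1]].
A³ = P·diag(-1, -64, -27)·P⁻¹ = [[-79, 0, -26], [156, -64, 115], [156, 0, 51]].
The requested entry is -64.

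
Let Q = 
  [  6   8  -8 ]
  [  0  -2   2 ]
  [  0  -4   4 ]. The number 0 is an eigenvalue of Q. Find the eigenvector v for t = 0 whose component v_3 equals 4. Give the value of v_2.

4

Q = [[6, 8, -8], [0, -2, 2], [0, -4, 4]].
Solving (Q)v = 0 gives the eigenspace spanned by (0, 4, 4).
With v_3 = 4, v = (0, 4, 4), so v_2 = 4.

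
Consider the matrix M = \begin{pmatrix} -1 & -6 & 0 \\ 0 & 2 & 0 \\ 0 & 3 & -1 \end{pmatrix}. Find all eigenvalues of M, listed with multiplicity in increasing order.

Characteristic polynomial: p(μ) = μ^3 - 3μ - 2 = (μ - 2)(μ + 1)^2.
Roots (with multiplicity): -1, -1, 2.

-1, -1, 2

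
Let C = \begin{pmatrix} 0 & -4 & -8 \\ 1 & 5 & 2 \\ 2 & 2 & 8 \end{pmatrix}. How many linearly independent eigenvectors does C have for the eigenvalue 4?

2

C − 4I = [[-4, -4, -8], [1, 1, 2], [2, 2, 4]].
This matrix has rank 1, so its null space has dimension 3 − 1 = 2.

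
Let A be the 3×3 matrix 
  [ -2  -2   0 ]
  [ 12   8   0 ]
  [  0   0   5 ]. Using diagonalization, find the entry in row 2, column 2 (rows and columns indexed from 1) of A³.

176

Characteristic polynomial: μ^3 - 11μ^2 + 38μ - 40 = (μ - 5)(μ - 4)(μ - 2), so the eigenvalues are 2, 4, 5.
μ=4: eigenvector (-1, 3, 0).
μ=2: eigenvector (1, -2, 0).
μ=5: eigenvector (0, 0, 1).
P = [[-1, 1, 0], [3, -2, 0], [0, 0, 1]], D = diag(4, 2, 5), P⁻¹ = [[2, 1, 0], [3, 1, 0], [0, 0, 1]].
A³ = P·diag(64, 8, 125)·P⁻¹ = [[-104, -56, 0], [336, 176, 0], [0, 0, 125]].
The requested entry is 176.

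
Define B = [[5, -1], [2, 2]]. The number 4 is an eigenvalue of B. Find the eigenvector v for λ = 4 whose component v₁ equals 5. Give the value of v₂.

5

B − 4I = [[1, -1], [2, -2]].
Solving (B − 4I)v = 0 gives the eigenspace spanned by (5, 5).
With v₁ = 5, v = (5, 5), so v₂ = 5.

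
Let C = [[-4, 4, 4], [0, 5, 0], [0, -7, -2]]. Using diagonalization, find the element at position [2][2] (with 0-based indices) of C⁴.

Characteristic polynomial: r^3 + r^2 - 22r - 40 = (r - 5)(r + 2)(r + 4), so the eigenvalues are -4, -2, 5.
r=-4: eigenvector (1, 0, 0).
r=5: eigenvector (0, 1, -1).
r=-2: eigenvector (2, 0, 1).
P = [[1, 0, 2], [0, 1, 0], [0, -1, 1]], D = diag(-4, 5, -2), P⁻¹ = [[1, -2, -2], [0, 1, 0], [0, 1, 1]].
C⁴ = P·diag(256, 625, 16)·P⁻¹ = [[256, -480, -480], [0, 625, 0], [0, -609, 16]].
The requested entry is 16.

16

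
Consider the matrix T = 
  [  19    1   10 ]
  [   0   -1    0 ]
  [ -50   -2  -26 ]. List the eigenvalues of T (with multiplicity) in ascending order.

Characteristic polynomial: p(r) = r^3 + 8r^2 + 13r + 6 = (r + 1)^2(r + 6).
Roots (with multiplicity): -6, -1, -1.

-6, -1, -1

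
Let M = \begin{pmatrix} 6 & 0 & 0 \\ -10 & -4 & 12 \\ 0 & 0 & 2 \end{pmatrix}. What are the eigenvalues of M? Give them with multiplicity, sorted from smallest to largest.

-4, 2, 6

Characteristic polynomial: p(λ) = λ^3 - 4λ^2 - 20λ + 48 = (λ - 6)(λ - 2)(λ + 4).
Roots (with multiplicity): -4, 2, 6.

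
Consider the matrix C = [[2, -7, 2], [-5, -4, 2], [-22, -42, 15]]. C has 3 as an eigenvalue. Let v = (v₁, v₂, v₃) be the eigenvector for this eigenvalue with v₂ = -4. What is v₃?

-14

C − 3I = [[-1, -7, 2], [-5, -7, 2], [-22, -42, 12]].
Solving (C − 3I)v = 0 gives the eigenspace spanned by (0, -4, -14).
With v₂ = -4, v = (0, -4, -14), so v₃ = -14.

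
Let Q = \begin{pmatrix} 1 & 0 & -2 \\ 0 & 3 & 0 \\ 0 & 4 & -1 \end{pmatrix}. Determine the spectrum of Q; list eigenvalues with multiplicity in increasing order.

Characteristic polynomial: p(μ) = μ^3 - 3μ^2 - μ + 3 = (μ - 3)(μ - 1)(μ + 1).
Roots (with multiplicity): -1, 1, 3.

-1, 1, 3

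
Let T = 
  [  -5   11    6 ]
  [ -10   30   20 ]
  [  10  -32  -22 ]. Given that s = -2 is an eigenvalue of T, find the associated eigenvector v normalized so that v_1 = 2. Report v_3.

T + 2I = [[-3, 11, 6], [-10, 32, 20], [10, -32, -20]].
Solving (T + 2I)v = 0 gives the eigenspace spanned by (2, 0, 1).
With v_1 = 2, v = (2, 0, 1), so v_3 = 1.

1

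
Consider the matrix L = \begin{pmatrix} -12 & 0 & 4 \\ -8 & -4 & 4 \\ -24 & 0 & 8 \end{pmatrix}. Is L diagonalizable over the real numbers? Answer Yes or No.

Characteristic polynomial: p(λ) = λ^3 + 8λ^2 + 16λ = λ(λ + 4)^2.
λ = -4 has algebraic multiplicity 2; rank(L + 4I) = 1, so geometric multiplicity = 2.
Every eigenvalue has geometric = algebraic multiplicity, so L is diagonalizable.

Yes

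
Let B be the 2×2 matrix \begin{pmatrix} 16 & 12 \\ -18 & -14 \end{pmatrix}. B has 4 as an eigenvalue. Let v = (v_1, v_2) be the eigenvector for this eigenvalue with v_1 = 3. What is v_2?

-3

B − 4I = [[12, 12], [-18, -18]].
Solving (B − 4I)v = 0 gives the eigenspace spanned by (3, -3).
With v_1 = 3, v = (3, -3), so v_2 = -3.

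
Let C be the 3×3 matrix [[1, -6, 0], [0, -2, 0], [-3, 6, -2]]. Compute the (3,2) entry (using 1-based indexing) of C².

Characteristic polynomial: λ^3 + 3λ^2 - 4 = (λ - 1)(λ + 2)^2, so the eigenvalues are -2, -2, 1.
λ=1: eigenvector (1, 0, -1).
λ=-2: eigenvector (2, 1, 0).
λ=-2: eigenvector (0, 0, 1).
P = [[1, 2, 0], [0, 1, 0], [-1, 0, 1]], D = diag(1, -2, -2), P⁻¹ = [[1, -2, 0], [0, 1, 0], [1, -2, 1]].
C² = P·diag(1, 4, 4)·P⁻¹ = [[1, 6, 0], [0, 4, 0], [3, -6, 4]].
The requested entry is -6.

-6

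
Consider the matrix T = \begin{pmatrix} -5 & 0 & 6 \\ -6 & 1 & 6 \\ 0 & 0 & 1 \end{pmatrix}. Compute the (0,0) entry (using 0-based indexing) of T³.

-125

Characteristic polynomial: r^3 + 3r^2 - 9r + 5 = (r - 1)^2(r + 5), so the eigenvalues are -5, 1, 1.
r=-5: eigenvector (1, 1, 0).
r=1: eigenvector (0, 1, 0).
r=1: eigenvector (1, 0, 1).
P = [[1, 0, 1], [1, 1, 0], [0, 0, 1]], D = diag(-5, 1, 1), P⁻¹ = [[1, 0, -1], [-1, 1, 1], [0, 0, 1]].
T³ = P·diag(-125, 1, 1)·P⁻¹ = [[-125, 0, 126], [-126, 1, 126], [0, 0, 1]].
The requested entry is -125.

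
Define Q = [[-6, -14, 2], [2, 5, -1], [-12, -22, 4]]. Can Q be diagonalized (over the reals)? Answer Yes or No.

Characteristic polynomial: p(λ) = λ^3 - 3λ^2 - 4λ + 12 = (λ - 3)(λ - 2)(λ + 2).
All 3 eigenvalues are distinct, so Q is diagonalizable.

Yes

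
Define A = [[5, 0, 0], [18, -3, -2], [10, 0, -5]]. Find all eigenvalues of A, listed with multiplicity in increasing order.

-5, -3, 5

Characteristic polynomial: p(s) = s^3 + 3s^2 - 25s - 75 = (s - 5)(s + 3)(s + 5).
Roots (with multiplicity): -5, -3, 5.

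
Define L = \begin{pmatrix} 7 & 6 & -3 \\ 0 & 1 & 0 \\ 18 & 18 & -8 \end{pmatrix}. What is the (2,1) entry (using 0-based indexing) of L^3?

54

Characteristic polynomial: λ^3 - 3λ + 2 = (λ - 1)^2(λ + 2), so the eigenvalues are -2, 1, 1.
λ=1: eigenvector (1, 0, 2).
λ=1: eigenvector (1, 1, 4).
λ=-2: eigenvector (1, 0, 3).
P = [[1, 1, 1], [0, 1, 0], [2, 4, 3]], D = diag(1, 1, -2), P⁻¹ = [[3, 1, -1], [0, 1, 0], [-2, -2, 1]].
L³ = P·diag(1, 1, -8)·P⁻¹ = [[19, 18, -9], [0, 1, 0], [54, 54, -26]].
The requested entry is 54.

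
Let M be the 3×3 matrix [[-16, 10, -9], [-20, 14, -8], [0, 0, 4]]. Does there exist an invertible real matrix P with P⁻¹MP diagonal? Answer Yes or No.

No

Characteristic polynomial: p(λ) = λ^3 - 2λ^2 - 32λ + 96 = (λ - 4)^2(λ + 6).
λ = 4 has algebraic multiplicity 2; rank(M − 4I) = 2, so geometric multiplicity = 1.
Geometric multiplicity < algebraic multiplicity, so M is not diagonalizable.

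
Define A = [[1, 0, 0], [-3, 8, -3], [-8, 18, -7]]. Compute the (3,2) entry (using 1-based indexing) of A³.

Characteristic polynomial: μ^3 - 2μ^2 - μ + 2 = (μ - 2)(μ - 1)(μ + 1), so the eigenvalues are -1, 1, 2.
μ=-1: eigenvector (0, 1, 3).
μ=2: eigenvector (0, 1, 2).
μ=1: eigenvector (1, 0, -1).
P = [[0, 0, 1], [1, 1, 0], [3, 2, -1]], D = diag(-1, 2, 1), P⁻¹ = [[1, -2, 1], [-1, 3, -1], [1, 0, 0]].
A³ = P·diag(-1, 8, 1)·P⁻¹ = [[1, 0, 0], [-9, 26, -9], [-20, 54, -19]].
The requested entry is 54.

54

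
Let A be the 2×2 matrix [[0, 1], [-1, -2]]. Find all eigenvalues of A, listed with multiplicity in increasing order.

-1, -1

Characteristic polynomial: p(r) = r^2 + 2r + 1 = (r + 1)^2.
Roots (with multiplicity): -1, -1.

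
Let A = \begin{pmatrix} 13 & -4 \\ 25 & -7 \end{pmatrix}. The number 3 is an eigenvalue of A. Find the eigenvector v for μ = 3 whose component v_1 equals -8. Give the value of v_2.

-20

A − 3I = [[10, -4], [25, -10]].
Solving (A − 3I)v = 0 gives the eigenspace spanned by (-8, -20).
With v_1 = -8, v = (-8, -20), so v_2 = -20.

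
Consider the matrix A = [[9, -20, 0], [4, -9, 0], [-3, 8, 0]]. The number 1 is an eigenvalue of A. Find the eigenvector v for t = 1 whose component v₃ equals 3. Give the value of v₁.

15

A − 1I = [[8, -20, 0], [4, -10, 0], [-3, 8, -1]].
Solving (A − 1I)v = 0 gives the eigenspace spanned by (15, 6, 3).
With v₃ = 3, v = (15, 6, 3), so v₁ = 15.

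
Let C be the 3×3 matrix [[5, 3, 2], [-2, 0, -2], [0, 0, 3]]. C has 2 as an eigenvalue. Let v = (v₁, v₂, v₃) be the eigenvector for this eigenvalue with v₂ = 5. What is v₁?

C − 2I = [[3, 3, 2], [-2, -2, -2], [0, 0, 1]].
Solving (C − 2I)v = 0 gives the eigenspace spanned by (-5, 5, 0).
With v₂ = 5, v = (-5, 5, 0), so v₁ = -5.

-5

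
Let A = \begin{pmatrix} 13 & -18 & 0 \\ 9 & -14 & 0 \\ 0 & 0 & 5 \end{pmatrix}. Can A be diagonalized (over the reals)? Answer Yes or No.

Yes

Characteristic polynomial: p(t) = t^3 - 4t^2 - 25t + 100 = (t - 5)(t - 4)(t + 5).
All 3 eigenvalues are distinct, so A is diagonalizable.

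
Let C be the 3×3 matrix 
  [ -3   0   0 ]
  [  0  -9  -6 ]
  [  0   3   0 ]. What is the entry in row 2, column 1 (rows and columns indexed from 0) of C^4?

-1215

Characteristic polynomial: μ^3 + 12μ^2 + 45μ + 54 = (μ + 3)^2(μ + 6), so the eigenvalues are -6, -3, -3.
μ=-3: eigenvector (1, 0, 0).
μ=-3: eigenvector (0, -1, 1).
μ=-6: eigenvector (0, -2, 1).
P = [[1, 0, 0], [0, -1, -2], [0, 1, 1]], D = diag(-3, -3, -6), P⁻¹ = [[1, 0, 0], [0, 1, 2], [0, -1, -1]].
C⁴ = P·diag(81, 81, 1296)·P⁻¹ = [[81, 0, 0], [0, 2511, 2430], [0, -1215, -1134]].
The requested entry is -1215.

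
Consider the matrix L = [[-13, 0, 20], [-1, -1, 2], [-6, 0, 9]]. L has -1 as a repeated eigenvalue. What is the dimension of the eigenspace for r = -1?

L + 1I = [[-12, 0, 20], [-1, 0, 2], [-6, 0, 10]].
This matrix has rank 2, so its null space has dimension 3 − 2 = 1.

1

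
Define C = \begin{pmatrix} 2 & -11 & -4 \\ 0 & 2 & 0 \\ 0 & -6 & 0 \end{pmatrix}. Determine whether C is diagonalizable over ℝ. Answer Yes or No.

Characteristic polynomial: p(t) = t^3 - 4t^2 + 4t = t(t - 2)^2.
t = 2 has algebraic multiplicity 2; rank(C − 2I) = 2, so geometric multiplicity = 1.
Geometric multiplicity < algebraic multiplicity, so C is not diagonalizable.

No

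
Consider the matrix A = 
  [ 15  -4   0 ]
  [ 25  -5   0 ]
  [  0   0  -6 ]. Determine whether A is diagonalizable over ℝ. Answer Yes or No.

Characteristic polynomial: p(λ) = λ^3 - 4λ^2 - 35λ + 150 = (λ - 5)^2(λ + 6).
λ = 5 has algebraic multiplicity 2; rank(A − 5I) = 2, so geometric multiplicity = 1.
Geometric multiplicity < algebraic multiplicity, so A is not diagonalizable.

No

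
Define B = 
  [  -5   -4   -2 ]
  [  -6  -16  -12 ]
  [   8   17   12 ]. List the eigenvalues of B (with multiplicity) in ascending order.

-4, -4, -1

Characteristic polynomial: p(μ) = μ^3 + 9μ^2 + 24μ + 16 = (μ + 1)(μ + 4)^2.
Roots (with multiplicity): -4, -4, -1.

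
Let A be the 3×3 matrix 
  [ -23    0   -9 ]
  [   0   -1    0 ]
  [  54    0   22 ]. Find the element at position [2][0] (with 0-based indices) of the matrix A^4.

Characteristic polynomial: λ^3 + 2λ^2 - 19λ - 20 = (λ - 4)(λ + 1)(λ + 5), so the eigenvalues are -5, -1, 4.
λ=-5: eigenvector (1, 0, -2).
λ=-1: eigenvector (0, 1, 0).
λ=4: eigenvector (-1, 0, 3).
P = [[1, 0, -1], [0, 1, 0], [-2, 0, 3]], D = diag(-5, -1, 4), P⁻¹ = [[3, 0, 1], [0, 1, 0], [2, 0, 1]].
A⁴ = P·diag(625, 1, 256)·P⁻¹ = [[1363, 0, 369], [0, 1, 0], [-2214, 0, -482]].
The requested entry is -2214.

-2214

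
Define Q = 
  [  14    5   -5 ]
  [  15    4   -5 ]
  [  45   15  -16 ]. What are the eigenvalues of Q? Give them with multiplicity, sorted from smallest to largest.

Characteristic polynomial: p(s) = s^3 - 2s^2 - 7s - 4 = (s - 4)(s + 1)^2.
Roots (with multiplicity): -1, -1, 4.

-1, -1, 4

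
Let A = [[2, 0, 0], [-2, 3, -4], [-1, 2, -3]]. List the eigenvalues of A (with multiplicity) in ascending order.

Characteristic polynomial: p(r) = r^3 - 2r^2 - r + 2 = (r - 2)(r - 1)(r + 1).
Roots (with multiplicity): -1, 1, 2.

-1, 1, 2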